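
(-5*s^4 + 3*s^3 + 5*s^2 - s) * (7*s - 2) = -35*s^5 + 31*s^4 + 29*s^3 - 17*s^2 + 2*s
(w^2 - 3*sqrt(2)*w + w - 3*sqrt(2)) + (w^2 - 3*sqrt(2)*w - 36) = 2*w^2 - 6*sqrt(2)*w + w - 36 - 3*sqrt(2)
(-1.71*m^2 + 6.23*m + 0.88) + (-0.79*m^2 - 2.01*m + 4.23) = -2.5*m^2 + 4.22*m + 5.11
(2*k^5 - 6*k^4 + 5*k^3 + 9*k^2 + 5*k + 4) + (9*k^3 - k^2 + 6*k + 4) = 2*k^5 - 6*k^4 + 14*k^3 + 8*k^2 + 11*k + 8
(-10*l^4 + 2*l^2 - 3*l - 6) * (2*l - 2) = -20*l^5 + 20*l^4 + 4*l^3 - 10*l^2 - 6*l + 12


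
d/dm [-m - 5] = -1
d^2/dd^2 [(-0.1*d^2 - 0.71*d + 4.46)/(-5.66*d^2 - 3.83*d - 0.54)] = (41.154992*d^3 - 859.106496*d^2 - 593.118192*d - 106.462024)/(181.321496*d^6 + 368.089044*d^5 + 300.975594*d^4 + 126.417959*d^3 + 28.714986*d^2 + 3.350484*d + 0.157464)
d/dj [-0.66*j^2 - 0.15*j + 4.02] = -1.32*j - 0.15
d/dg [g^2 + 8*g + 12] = 2*g + 8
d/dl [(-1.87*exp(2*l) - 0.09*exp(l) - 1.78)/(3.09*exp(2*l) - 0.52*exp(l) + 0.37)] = (1.2505*exp(2*l) + 9.6166*exp(l) - 0.9589)*exp(l)/(9.5481*exp(4*l) - 3.2136*exp(3*l) + 2.557*exp(2*l) - 0.3848*exp(l) + 0.1369)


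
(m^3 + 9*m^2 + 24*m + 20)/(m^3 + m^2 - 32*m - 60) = (m + 2)/(m - 6)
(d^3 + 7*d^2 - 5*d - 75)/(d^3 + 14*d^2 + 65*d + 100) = (d - 3)/(d + 4)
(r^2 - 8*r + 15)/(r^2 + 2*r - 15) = (r - 5)/(r + 5)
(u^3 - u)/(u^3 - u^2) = (u + 1)/u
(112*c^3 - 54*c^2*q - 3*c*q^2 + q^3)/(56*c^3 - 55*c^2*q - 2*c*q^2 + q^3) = (-2*c + q)/(-c + q)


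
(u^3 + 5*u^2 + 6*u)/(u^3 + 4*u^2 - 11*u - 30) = u*(u + 3)/(u^2 + 2*u - 15)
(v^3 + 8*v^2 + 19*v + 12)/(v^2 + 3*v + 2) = (v^2 + 7*v + 12)/(v + 2)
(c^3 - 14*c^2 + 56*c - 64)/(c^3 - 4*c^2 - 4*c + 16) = (c - 8)/(c + 2)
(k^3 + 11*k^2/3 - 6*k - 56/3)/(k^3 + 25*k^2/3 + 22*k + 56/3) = (3*k - 7)/(3*k + 7)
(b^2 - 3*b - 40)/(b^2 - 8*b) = (b + 5)/b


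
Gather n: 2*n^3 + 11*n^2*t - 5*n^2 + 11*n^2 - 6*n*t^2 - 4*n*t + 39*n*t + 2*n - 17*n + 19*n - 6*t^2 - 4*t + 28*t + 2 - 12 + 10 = 2*n^3 + n^2*(11*t + 6) + n*(-6*t^2 + 35*t + 4) - 6*t^2 + 24*t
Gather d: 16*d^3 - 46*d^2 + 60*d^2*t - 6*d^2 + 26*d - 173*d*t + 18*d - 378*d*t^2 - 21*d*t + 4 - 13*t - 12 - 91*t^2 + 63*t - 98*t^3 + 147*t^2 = 16*d^3 + d^2*(60*t - 52) + d*(-378*t^2 - 194*t + 44) - 98*t^3 + 56*t^2 + 50*t - 8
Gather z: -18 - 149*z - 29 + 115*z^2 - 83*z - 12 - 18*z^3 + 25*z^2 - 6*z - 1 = -18*z^3 + 140*z^2 - 238*z - 60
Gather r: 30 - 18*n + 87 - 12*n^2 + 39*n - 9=-12*n^2 + 21*n + 108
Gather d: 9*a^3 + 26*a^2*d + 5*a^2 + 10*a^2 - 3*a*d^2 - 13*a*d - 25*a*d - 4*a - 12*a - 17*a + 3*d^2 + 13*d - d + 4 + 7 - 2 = 9*a^3 + 15*a^2 - 33*a + d^2*(3 - 3*a) + d*(26*a^2 - 38*a + 12) + 9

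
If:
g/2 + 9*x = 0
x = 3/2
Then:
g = -27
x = 3/2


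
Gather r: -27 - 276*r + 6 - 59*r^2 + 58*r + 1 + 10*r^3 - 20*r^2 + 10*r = 10*r^3 - 79*r^2 - 208*r - 20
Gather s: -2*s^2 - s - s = -2*s^2 - 2*s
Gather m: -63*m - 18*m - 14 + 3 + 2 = -81*m - 9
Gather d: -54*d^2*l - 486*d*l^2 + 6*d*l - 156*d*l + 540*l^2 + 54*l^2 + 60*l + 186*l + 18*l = -54*d^2*l + d*(-486*l^2 - 150*l) + 594*l^2 + 264*l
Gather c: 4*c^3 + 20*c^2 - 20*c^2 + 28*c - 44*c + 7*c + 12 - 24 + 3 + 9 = 4*c^3 - 9*c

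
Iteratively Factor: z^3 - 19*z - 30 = (z + 3)*(z^2 - 3*z - 10) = (z - 5)*(z + 3)*(z + 2)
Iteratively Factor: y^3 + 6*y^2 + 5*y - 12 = (y + 4)*(y^2 + 2*y - 3) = (y + 3)*(y + 4)*(y - 1)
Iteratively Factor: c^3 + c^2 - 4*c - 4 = (c + 1)*(c^2 - 4) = (c + 1)*(c + 2)*(c - 2)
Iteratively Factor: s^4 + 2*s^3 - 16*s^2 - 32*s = (s)*(s^3 + 2*s^2 - 16*s - 32) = s*(s + 2)*(s^2 - 16) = s*(s - 4)*(s + 2)*(s + 4)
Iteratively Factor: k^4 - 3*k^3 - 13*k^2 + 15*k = (k + 3)*(k^3 - 6*k^2 + 5*k) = (k - 1)*(k + 3)*(k^2 - 5*k) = k*(k - 1)*(k + 3)*(k - 5)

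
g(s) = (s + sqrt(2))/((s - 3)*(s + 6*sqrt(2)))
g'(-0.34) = -0.04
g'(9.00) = -0.01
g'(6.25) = -0.04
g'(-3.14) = -0.03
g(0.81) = -0.11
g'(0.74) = -0.08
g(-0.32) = -0.04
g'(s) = -(s + sqrt(2))/((s - 3)*(s + 6*sqrt(2))^2) + 1/((s - 3)*(s + 6*sqrt(2))) - (s + sqrt(2))/((s - 3)^2*(s + 6*sqrt(2))) = (-(s - 3)*(s + sqrt(2)) + (s - 3)*(s + 6*sqrt(2)) - (s + sqrt(2))*(s + 6*sqrt(2)))/((s - 3)^2*(s + 6*sqrt(2))^2)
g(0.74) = -0.10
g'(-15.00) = -0.02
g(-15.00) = -0.12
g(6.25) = 0.16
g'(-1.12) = -0.03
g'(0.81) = -0.09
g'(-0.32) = -0.04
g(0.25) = -0.07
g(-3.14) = 0.05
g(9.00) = 0.10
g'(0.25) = -0.06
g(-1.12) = -0.00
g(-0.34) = -0.04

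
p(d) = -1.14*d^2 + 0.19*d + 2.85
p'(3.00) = -6.65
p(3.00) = -6.84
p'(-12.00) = 27.55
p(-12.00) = -163.59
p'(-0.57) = 1.49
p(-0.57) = 2.37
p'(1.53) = -3.30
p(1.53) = 0.47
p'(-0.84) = 2.11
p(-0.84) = 1.89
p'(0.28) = -0.45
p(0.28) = 2.81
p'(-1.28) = 3.11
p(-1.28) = 0.74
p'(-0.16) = 0.55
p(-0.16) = 2.79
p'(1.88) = -4.10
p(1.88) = -0.82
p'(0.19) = -0.24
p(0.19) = 2.84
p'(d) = 0.19 - 2.28*d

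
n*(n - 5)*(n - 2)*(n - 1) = n^4 - 8*n^3 + 17*n^2 - 10*n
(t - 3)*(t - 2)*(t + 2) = t^3 - 3*t^2 - 4*t + 12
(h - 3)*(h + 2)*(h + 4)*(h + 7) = h^4 + 10*h^3 + 11*h^2 - 94*h - 168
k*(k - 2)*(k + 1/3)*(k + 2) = k^4 + k^3/3 - 4*k^2 - 4*k/3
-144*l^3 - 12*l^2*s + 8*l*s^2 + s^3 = (-4*l + s)*(6*l + s)^2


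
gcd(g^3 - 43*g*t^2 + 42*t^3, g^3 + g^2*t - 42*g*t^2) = -g^2 - g*t + 42*t^2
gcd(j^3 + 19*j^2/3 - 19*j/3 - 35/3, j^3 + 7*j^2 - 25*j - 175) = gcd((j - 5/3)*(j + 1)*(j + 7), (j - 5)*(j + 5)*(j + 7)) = j + 7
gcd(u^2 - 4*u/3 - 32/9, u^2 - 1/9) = 1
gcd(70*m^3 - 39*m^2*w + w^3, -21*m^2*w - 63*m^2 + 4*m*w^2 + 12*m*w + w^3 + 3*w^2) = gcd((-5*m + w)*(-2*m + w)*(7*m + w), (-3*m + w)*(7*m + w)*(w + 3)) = 7*m + w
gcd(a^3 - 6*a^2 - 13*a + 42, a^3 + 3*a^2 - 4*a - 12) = a^2 + a - 6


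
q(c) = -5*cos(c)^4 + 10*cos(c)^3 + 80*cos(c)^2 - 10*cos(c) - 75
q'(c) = 20*sin(c)*cos(c)^3 - 30*sin(c)*cos(c)^2 - 160*sin(c)*cos(c) + 10*sin(c)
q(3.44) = -5.26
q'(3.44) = -34.71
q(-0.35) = -9.40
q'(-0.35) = 51.50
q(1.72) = -71.78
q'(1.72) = 32.69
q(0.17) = -2.29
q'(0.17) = -26.68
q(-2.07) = -53.24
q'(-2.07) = -68.07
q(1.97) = -59.73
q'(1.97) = 61.26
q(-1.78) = -69.57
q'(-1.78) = -40.85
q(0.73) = -35.43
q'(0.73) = -78.43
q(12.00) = -23.00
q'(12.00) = 72.09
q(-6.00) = -6.25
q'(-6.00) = -42.91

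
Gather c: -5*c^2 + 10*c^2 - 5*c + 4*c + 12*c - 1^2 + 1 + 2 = 5*c^2 + 11*c + 2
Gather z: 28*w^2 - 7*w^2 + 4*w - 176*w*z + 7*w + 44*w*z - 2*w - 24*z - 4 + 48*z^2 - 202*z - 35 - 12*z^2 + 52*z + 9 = 21*w^2 + 9*w + 36*z^2 + z*(-132*w - 174) - 30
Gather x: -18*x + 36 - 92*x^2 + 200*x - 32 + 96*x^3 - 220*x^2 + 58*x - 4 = 96*x^3 - 312*x^2 + 240*x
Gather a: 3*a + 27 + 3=3*a + 30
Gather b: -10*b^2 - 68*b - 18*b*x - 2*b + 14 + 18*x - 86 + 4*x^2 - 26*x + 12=-10*b^2 + b*(-18*x - 70) + 4*x^2 - 8*x - 60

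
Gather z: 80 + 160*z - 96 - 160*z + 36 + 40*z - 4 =40*z + 16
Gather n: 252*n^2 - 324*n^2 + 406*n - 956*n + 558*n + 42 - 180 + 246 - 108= -72*n^2 + 8*n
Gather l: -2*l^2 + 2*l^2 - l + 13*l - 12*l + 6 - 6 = 0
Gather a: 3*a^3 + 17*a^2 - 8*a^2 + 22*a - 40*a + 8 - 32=3*a^3 + 9*a^2 - 18*a - 24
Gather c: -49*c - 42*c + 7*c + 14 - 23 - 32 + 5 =-84*c - 36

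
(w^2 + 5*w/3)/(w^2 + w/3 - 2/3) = w*(3*w + 5)/(3*w^2 + w - 2)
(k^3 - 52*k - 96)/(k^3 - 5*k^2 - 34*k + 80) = (k^2 + 8*k + 12)/(k^2 + 3*k - 10)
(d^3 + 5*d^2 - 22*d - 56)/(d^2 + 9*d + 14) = d - 4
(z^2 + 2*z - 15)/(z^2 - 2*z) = (z^2 + 2*z - 15)/(z*(z - 2))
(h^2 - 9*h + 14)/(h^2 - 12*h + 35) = (h - 2)/(h - 5)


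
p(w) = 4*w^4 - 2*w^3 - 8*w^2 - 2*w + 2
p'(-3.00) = -440.00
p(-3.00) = 314.00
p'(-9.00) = -12008.00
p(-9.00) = 27074.00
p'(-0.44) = 2.52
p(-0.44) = 1.65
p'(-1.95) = -112.25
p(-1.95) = 48.15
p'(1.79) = 41.90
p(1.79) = 2.38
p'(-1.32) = -28.13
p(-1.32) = 7.44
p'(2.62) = 202.65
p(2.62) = 94.36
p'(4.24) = 1041.89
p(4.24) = 990.03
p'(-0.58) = 2.14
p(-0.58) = 1.31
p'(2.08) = 82.74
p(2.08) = 20.10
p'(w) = 16*w^3 - 6*w^2 - 16*w - 2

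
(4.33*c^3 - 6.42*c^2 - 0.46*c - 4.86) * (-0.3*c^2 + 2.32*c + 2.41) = -1.299*c^5 + 11.9716*c^4 - 4.3211*c^3 - 15.0814*c^2 - 12.3838*c - 11.7126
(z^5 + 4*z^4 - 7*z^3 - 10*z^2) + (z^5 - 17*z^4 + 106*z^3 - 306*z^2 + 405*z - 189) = 2*z^5 - 13*z^4 + 99*z^3 - 316*z^2 + 405*z - 189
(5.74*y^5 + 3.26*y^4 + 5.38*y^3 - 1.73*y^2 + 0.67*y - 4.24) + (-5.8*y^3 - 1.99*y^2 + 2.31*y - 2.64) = 5.74*y^5 + 3.26*y^4 - 0.42*y^3 - 3.72*y^2 + 2.98*y - 6.88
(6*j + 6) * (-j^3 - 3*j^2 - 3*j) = -6*j^4 - 24*j^3 - 36*j^2 - 18*j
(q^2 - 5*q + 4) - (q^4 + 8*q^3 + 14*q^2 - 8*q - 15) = -q^4 - 8*q^3 - 13*q^2 + 3*q + 19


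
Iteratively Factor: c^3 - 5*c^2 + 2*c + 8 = (c - 4)*(c^2 - c - 2) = (c - 4)*(c + 1)*(c - 2)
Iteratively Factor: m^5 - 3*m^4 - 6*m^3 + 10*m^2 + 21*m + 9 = (m + 1)*(m^4 - 4*m^3 - 2*m^2 + 12*m + 9) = (m - 3)*(m + 1)*(m^3 - m^2 - 5*m - 3) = (m - 3)*(m + 1)^2*(m^2 - 2*m - 3) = (m - 3)*(m + 1)^3*(m - 3)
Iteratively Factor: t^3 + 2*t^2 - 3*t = (t - 1)*(t^2 + 3*t) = (t - 1)*(t + 3)*(t)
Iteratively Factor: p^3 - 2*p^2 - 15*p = (p)*(p^2 - 2*p - 15) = p*(p + 3)*(p - 5)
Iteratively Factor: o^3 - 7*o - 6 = (o + 2)*(o^2 - 2*o - 3) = (o - 3)*(o + 2)*(o + 1)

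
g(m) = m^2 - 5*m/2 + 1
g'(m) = 2*m - 5/2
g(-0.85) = 3.85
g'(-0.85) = -4.20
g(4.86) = 12.47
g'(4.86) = 7.22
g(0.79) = -0.35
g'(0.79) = -0.92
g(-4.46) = 32.04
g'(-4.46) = -11.42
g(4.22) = 8.26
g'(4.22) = 5.94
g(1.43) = -0.53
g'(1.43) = 0.36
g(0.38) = 0.19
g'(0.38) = -1.74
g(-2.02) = 10.13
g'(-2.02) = -6.54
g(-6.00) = 52.00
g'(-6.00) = -14.50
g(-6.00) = 52.00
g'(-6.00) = -14.50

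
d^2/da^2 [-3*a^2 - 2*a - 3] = -6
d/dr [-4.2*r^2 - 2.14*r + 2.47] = -8.4*r - 2.14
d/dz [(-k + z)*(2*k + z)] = k + 2*z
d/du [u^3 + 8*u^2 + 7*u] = 3*u^2 + 16*u + 7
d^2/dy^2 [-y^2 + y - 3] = -2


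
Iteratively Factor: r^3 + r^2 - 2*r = (r - 1)*(r^2 + 2*r) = (r - 1)*(r + 2)*(r)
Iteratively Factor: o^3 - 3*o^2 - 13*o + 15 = (o + 3)*(o^2 - 6*o + 5) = (o - 1)*(o + 3)*(o - 5)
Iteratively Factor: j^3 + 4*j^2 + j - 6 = (j + 3)*(j^2 + j - 2) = (j - 1)*(j + 3)*(j + 2)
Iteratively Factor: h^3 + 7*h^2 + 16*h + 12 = (h + 2)*(h^2 + 5*h + 6) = (h + 2)^2*(h + 3)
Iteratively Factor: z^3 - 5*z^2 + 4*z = (z - 1)*(z^2 - 4*z) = (z - 4)*(z - 1)*(z)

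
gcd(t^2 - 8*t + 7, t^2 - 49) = t - 7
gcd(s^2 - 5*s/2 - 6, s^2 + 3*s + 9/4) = s + 3/2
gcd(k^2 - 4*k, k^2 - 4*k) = k^2 - 4*k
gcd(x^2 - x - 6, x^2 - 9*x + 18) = x - 3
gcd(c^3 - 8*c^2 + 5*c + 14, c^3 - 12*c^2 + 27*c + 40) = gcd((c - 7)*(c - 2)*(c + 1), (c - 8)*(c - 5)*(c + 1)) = c + 1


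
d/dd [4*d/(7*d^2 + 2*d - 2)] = 4*(-7*d^2 - 2)/(49*d^4 + 28*d^3 - 24*d^2 - 8*d + 4)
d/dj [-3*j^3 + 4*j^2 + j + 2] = -9*j^2 + 8*j + 1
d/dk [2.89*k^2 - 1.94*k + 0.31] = 5.78*k - 1.94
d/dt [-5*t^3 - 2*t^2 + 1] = t*(-15*t - 4)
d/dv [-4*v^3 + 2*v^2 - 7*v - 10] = -12*v^2 + 4*v - 7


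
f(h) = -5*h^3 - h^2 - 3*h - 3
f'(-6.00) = -531.00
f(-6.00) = 1059.00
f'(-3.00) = -132.00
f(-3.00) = 132.00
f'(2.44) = -97.18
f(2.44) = -88.91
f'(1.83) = -56.89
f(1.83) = -42.48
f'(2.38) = -92.73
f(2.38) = -83.21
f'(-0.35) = -4.14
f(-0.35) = -1.86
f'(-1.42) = -30.41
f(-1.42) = 13.56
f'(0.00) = -3.00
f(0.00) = -3.00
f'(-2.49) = -91.02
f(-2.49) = 75.46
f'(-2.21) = -71.84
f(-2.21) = 52.72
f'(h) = -15*h^2 - 2*h - 3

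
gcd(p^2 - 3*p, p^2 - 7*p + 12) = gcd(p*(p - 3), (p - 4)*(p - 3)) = p - 3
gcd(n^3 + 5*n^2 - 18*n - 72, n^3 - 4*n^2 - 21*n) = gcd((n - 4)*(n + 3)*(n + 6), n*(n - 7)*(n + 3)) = n + 3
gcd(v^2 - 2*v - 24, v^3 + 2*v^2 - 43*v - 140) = v + 4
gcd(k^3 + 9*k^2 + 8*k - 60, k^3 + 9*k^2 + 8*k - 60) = k^3 + 9*k^2 + 8*k - 60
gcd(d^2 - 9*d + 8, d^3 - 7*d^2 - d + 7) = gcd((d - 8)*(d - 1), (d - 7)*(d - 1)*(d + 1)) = d - 1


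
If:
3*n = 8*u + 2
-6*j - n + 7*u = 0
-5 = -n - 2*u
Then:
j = 47/84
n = 22/7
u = 13/14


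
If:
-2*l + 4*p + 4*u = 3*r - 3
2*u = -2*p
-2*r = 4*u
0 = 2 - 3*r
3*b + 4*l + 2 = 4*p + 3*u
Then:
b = -11/9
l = 1/2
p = 1/3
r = 2/3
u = -1/3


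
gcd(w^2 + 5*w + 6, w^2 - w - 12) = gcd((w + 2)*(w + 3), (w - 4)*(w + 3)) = w + 3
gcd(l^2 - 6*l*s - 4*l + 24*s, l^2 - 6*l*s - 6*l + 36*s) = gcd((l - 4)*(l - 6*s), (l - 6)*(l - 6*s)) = -l + 6*s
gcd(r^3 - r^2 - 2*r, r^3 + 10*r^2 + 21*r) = r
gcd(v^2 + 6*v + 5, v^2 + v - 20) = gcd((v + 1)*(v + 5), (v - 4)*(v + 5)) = v + 5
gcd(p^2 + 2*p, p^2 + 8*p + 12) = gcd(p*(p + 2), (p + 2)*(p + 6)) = p + 2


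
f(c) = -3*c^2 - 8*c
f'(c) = -6*c - 8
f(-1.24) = 5.31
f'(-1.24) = -0.56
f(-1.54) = 5.21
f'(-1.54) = 1.24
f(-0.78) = 4.41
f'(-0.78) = -3.32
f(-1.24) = 5.31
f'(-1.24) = -0.56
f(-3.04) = -3.40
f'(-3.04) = 10.24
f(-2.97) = -2.70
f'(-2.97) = 9.82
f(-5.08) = -36.78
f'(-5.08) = 22.48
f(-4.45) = -23.81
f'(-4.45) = 18.70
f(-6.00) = -60.00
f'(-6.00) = 28.00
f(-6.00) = -60.00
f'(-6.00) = 28.00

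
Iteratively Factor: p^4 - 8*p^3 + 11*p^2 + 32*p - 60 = (p - 2)*(p^3 - 6*p^2 - p + 30) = (p - 5)*(p - 2)*(p^2 - p - 6) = (p - 5)*(p - 2)*(p + 2)*(p - 3)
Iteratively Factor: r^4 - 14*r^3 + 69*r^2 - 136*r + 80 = (r - 4)*(r^3 - 10*r^2 + 29*r - 20) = (r - 4)^2*(r^2 - 6*r + 5) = (r - 4)^2*(r - 1)*(r - 5)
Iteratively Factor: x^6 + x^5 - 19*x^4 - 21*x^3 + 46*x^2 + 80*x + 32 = (x + 1)*(x^5 - 19*x^3 - 2*x^2 + 48*x + 32) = (x - 4)*(x + 1)*(x^4 + 4*x^3 - 3*x^2 - 14*x - 8) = (x - 4)*(x + 1)^2*(x^3 + 3*x^2 - 6*x - 8) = (x - 4)*(x - 2)*(x + 1)^2*(x^2 + 5*x + 4) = (x - 4)*(x - 2)*(x + 1)^2*(x + 4)*(x + 1)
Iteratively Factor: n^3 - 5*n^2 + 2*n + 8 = (n - 4)*(n^2 - n - 2) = (n - 4)*(n - 2)*(n + 1)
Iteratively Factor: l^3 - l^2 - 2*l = (l - 2)*(l^2 + l) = l*(l - 2)*(l + 1)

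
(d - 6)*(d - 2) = d^2 - 8*d + 12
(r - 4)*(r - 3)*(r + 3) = r^3 - 4*r^2 - 9*r + 36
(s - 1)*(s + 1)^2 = s^3 + s^2 - s - 1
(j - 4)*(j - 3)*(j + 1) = j^3 - 6*j^2 + 5*j + 12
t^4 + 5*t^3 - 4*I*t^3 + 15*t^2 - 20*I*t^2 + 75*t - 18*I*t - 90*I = (t + 5)*(t - 6*I)*(t - I)*(t + 3*I)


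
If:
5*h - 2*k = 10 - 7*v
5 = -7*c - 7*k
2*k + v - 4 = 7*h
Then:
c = 305/14 - 27*v/2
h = 4*v - 7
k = 27*v/2 - 45/2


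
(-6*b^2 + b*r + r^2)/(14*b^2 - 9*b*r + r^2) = (3*b + r)/(-7*b + r)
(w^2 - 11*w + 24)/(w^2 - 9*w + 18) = (w - 8)/(w - 6)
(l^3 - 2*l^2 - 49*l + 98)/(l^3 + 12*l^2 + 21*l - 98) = (l - 7)/(l + 7)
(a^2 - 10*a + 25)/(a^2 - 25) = (a - 5)/(a + 5)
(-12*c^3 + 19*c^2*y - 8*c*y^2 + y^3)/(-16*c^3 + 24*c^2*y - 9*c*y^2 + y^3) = (-3*c + y)/(-4*c + y)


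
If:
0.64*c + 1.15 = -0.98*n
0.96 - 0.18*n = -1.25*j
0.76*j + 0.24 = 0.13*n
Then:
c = 23.80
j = -3.18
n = -16.72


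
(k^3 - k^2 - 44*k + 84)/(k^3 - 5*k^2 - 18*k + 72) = (k^2 + 5*k - 14)/(k^2 + k - 12)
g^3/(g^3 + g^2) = g/(g + 1)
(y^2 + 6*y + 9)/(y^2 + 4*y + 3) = (y + 3)/(y + 1)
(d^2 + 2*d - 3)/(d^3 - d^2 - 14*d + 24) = (d^2 + 2*d - 3)/(d^3 - d^2 - 14*d + 24)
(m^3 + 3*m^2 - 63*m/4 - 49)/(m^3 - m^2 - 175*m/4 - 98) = (m - 4)/(m - 8)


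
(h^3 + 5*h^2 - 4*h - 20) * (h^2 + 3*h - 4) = h^5 + 8*h^4 + 7*h^3 - 52*h^2 - 44*h + 80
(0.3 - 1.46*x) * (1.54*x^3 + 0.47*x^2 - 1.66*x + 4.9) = -2.2484*x^4 - 0.2242*x^3 + 2.5646*x^2 - 7.652*x + 1.47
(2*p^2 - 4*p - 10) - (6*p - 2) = 2*p^2 - 10*p - 8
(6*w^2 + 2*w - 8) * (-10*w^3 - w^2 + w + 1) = -60*w^5 - 26*w^4 + 84*w^3 + 16*w^2 - 6*w - 8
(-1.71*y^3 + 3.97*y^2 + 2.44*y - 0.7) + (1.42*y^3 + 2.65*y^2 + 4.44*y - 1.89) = -0.29*y^3 + 6.62*y^2 + 6.88*y - 2.59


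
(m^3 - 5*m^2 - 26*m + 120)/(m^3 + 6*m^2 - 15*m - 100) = (m - 6)/(m + 5)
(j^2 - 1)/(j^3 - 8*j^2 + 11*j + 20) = (j - 1)/(j^2 - 9*j + 20)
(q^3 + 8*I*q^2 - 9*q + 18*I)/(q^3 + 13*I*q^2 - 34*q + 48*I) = (q + 3*I)/(q + 8*I)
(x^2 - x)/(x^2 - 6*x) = (x - 1)/(x - 6)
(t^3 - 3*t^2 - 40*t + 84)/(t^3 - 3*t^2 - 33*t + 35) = (t^2 + 4*t - 12)/(t^2 + 4*t - 5)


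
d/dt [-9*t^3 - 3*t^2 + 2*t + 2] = -27*t^2 - 6*t + 2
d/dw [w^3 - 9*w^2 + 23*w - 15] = 3*w^2 - 18*w + 23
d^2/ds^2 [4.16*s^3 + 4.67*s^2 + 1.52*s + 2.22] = 24.96*s + 9.34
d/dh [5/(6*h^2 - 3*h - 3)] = 5*(1 - 4*h)/(3*(-2*h^2 + h + 1)^2)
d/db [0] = 0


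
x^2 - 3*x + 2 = (x - 2)*(x - 1)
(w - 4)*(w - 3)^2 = w^3 - 10*w^2 + 33*w - 36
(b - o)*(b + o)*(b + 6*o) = b^3 + 6*b^2*o - b*o^2 - 6*o^3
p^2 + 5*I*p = p*(p + 5*I)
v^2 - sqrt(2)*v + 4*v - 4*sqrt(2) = (v + 4)*(v - sqrt(2))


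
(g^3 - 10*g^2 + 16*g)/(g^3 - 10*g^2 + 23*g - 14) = g*(g - 8)/(g^2 - 8*g + 7)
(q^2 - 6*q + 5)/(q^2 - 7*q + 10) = (q - 1)/(q - 2)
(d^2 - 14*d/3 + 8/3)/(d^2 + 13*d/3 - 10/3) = (d - 4)/(d + 5)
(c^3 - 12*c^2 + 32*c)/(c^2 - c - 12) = c*(c - 8)/(c + 3)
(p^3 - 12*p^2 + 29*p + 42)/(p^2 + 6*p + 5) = (p^2 - 13*p + 42)/(p + 5)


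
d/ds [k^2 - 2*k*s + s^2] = -2*k + 2*s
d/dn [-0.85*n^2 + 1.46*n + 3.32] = 1.46 - 1.7*n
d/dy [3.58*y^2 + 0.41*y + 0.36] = 7.16*y + 0.41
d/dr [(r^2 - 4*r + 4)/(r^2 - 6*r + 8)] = -2/(r^2 - 8*r + 16)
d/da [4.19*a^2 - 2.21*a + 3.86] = 8.38*a - 2.21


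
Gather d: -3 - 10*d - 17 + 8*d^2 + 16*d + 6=8*d^2 + 6*d - 14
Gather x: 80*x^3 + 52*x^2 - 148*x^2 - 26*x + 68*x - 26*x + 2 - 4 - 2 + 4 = 80*x^3 - 96*x^2 + 16*x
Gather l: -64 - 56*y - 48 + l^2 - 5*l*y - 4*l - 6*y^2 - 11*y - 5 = l^2 + l*(-5*y - 4) - 6*y^2 - 67*y - 117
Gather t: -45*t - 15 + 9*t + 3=-36*t - 12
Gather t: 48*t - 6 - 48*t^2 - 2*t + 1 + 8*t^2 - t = -40*t^2 + 45*t - 5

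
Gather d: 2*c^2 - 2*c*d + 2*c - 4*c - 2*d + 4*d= 2*c^2 - 2*c + d*(2 - 2*c)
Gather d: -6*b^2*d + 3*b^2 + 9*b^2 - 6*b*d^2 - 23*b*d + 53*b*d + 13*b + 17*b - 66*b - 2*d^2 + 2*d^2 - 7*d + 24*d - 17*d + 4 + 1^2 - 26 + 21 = 12*b^2 - 6*b*d^2 - 36*b + d*(-6*b^2 + 30*b)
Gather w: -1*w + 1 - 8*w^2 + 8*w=-8*w^2 + 7*w + 1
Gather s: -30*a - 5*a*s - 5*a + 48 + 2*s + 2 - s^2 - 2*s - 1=-5*a*s - 35*a - s^2 + 49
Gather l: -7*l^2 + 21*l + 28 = -7*l^2 + 21*l + 28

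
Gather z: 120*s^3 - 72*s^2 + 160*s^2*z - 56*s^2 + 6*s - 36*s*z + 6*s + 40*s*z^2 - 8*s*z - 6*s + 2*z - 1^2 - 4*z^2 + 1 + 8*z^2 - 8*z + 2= 120*s^3 - 128*s^2 + 6*s + z^2*(40*s + 4) + z*(160*s^2 - 44*s - 6) + 2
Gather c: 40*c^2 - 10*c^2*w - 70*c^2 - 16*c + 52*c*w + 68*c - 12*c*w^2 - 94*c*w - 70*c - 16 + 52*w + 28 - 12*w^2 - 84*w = c^2*(-10*w - 30) + c*(-12*w^2 - 42*w - 18) - 12*w^2 - 32*w + 12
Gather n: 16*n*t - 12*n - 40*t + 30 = n*(16*t - 12) - 40*t + 30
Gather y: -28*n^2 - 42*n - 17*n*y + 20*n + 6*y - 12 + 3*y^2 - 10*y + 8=-28*n^2 - 22*n + 3*y^2 + y*(-17*n - 4) - 4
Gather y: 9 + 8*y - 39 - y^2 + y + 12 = -y^2 + 9*y - 18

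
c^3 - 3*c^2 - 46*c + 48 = (c - 8)*(c - 1)*(c + 6)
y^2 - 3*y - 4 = (y - 4)*(y + 1)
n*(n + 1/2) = n^2 + n/2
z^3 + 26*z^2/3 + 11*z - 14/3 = (z - 1/3)*(z + 2)*(z + 7)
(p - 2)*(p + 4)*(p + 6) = p^3 + 8*p^2 + 4*p - 48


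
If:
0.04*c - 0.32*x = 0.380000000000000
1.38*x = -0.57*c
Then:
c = 2.21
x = -0.91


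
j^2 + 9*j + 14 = (j + 2)*(j + 7)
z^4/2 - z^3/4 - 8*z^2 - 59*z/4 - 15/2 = (z/2 + 1)*(z - 5)*(z + 1)*(z + 3/2)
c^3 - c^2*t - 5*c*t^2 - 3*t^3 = (c - 3*t)*(c + t)^2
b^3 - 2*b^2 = b^2*(b - 2)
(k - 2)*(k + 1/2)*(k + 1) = k^3 - k^2/2 - 5*k/2 - 1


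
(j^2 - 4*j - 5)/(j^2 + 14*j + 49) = (j^2 - 4*j - 5)/(j^2 + 14*j + 49)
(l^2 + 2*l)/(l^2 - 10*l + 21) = l*(l + 2)/(l^2 - 10*l + 21)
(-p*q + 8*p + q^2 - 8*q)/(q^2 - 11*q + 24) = (-p + q)/(q - 3)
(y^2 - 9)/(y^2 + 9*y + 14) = (y^2 - 9)/(y^2 + 9*y + 14)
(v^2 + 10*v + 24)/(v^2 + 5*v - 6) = (v + 4)/(v - 1)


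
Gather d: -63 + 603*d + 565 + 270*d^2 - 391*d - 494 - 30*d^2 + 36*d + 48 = 240*d^2 + 248*d + 56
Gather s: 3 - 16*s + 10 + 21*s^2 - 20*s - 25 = 21*s^2 - 36*s - 12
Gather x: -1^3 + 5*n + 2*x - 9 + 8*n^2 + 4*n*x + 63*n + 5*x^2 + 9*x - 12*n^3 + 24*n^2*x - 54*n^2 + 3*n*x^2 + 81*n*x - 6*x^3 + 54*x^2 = -12*n^3 - 46*n^2 + 68*n - 6*x^3 + x^2*(3*n + 59) + x*(24*n^2 + 85*n + 11) - 10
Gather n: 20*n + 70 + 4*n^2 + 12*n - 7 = 4*n^2 + 32*n + 63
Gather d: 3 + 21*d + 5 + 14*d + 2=35*d + 10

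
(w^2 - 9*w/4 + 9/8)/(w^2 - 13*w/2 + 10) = (8*w^2 - 18*w + 9)/(4*(2*w^2 - 13*w + 20))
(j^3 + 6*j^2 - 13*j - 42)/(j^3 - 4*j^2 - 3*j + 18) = (j + 7)/(j - 3)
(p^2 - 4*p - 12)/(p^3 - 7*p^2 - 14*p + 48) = (p^2 - 4*p - 12)/(p^3 - 7*p^2 - 14*p + 48)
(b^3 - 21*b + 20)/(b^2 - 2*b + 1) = (b^2 + b - 20)/(b - 1)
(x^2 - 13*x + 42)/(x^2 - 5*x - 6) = (x - 7)/(x + 1)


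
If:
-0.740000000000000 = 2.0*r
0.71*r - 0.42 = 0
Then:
No Solution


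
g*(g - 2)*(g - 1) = g^3 - 3*g^2 + 2*g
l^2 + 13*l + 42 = (l + 6)*(l + 7)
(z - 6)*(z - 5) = z^2 - 11*z + 30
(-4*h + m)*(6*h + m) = -24*h^2 + 2*h*m + m^2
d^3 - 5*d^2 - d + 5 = (d - 5)*(d - 1)*(d + 1)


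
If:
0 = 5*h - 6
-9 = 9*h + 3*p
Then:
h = 6/5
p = -33/5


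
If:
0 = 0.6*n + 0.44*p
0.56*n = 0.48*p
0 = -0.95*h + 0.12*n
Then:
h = 0.00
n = 0.00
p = 0.00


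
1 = 1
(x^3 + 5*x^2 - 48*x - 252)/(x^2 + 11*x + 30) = (x^2 - x - 42)/(x + 5)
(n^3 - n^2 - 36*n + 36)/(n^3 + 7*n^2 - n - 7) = (n^2 - 36)/(n^2 + 8*n + 7)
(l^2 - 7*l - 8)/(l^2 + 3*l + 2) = (l - 8)/(l + 2)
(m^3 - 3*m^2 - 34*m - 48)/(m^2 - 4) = (m^2 - 5*m - 24)/(m - 2)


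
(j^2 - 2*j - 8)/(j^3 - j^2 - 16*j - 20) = (j - 4)/(j^2 - 3*j - 10)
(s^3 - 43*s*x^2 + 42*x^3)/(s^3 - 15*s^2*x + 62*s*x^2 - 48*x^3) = (-s - 7*x)/(-s + 8*x)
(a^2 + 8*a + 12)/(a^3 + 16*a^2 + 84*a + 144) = (a + 2)/(a^2 + 10*a + 24)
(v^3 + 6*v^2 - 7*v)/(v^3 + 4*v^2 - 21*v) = (v - 1)/(v - 3)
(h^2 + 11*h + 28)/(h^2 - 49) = (h + 4)/(h - 7)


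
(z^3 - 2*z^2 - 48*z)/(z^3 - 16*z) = (z^2 - 2*z - 48)/(z^2 - 16)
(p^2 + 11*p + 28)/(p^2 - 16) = (p + 7)/(p - 4)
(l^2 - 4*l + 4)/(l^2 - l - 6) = (-l^2 + 4*l - 4)/(-l^2 + l + 6)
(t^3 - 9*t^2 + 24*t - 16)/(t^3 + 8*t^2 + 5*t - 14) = (t^2 - 8*t + 16)/(t^2 + 9*t + 14)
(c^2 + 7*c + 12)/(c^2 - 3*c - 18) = (c + 4)/(c - 6)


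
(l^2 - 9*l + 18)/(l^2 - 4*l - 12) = (l - 3)/(l + 2)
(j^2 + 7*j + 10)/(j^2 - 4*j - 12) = (j + 5)/(j - 6)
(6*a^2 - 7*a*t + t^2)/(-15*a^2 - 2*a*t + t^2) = (-6*a^2 + 7*a*t - t^2)/(15*a^2 + 2*a*t - t^2)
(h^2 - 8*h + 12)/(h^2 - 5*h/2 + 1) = 2*(h - 6)/(2*h - 1)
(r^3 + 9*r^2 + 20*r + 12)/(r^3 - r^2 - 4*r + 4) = (r^2 + 7*r + 6)/(r^2 - 3*r + 2)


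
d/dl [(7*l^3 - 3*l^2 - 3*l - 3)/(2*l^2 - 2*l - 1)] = (14*l^4 - 28*l^3 - 9*l^2 + 18*l - 3)/(4*l^4 - 8*l^3 + 4*l + 1)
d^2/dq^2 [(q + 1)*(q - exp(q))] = -q*exp(q) - 3*exp(q) + 2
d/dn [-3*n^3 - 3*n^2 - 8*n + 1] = -9*n^2 - 6*n - 8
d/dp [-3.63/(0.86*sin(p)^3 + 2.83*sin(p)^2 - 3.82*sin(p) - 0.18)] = (9.3654*sin(p)^2 + 20.5458*sin(p) - 13.8666)*cos(p)/(0.86*sin(p)^3 + 2.83*sin(p)^2 - 3.82*sin(p) - 0.18)^2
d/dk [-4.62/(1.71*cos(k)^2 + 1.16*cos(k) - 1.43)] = -(15.8004*cos(k) + 5.3592)*sin(k)/(1.71*cos(k)^2 + 1.16*cos(k) - 1.43)^2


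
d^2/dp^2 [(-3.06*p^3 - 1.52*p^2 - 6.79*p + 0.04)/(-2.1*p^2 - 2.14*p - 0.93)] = (1.4210854715202e-14*p^5 + 5.6843418860808e-14*p^4 + 62.300832*p^3 + 17.670312*p^2 - 64.764216*p - 24.607748)/(9.261*p^6 + 28.3122*p^5 + 41.15538*p^4 + 34.876864*p^3 + 18.225954*p^2 + 5.552658*p + 0.804357)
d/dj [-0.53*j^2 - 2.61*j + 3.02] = -1.06*j - 2.61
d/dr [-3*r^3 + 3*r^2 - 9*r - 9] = -9*r^2 + 6*r - 9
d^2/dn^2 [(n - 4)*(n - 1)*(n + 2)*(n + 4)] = 12*n^2 + 6*n - 36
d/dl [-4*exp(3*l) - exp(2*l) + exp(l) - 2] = (-12*exp(2*l) - 2*exp(l) + 1)*exp(l)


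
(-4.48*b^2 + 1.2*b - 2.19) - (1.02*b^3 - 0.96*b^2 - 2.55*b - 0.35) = -1.02*b^3 - 3.52*b^2 + 3.75*b - 1.84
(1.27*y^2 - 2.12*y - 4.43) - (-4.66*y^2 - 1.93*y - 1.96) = 5.93*y^2 - 0.19*y - 2.47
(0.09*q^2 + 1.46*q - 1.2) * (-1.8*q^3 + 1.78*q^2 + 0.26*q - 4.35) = -0.162*q^5 - 2.4678*q^4 + 4.7822*q^3 - 2.1479*q^2 - 6.663*q + 5.22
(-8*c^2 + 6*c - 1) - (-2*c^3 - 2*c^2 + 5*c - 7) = 2*c^3 - 6*c^2 + c + 6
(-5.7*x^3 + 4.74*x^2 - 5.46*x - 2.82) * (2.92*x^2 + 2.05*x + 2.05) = -16.644*x^5 + 2.1558*x^4 - 17.9112*x^3 - 9.7104*x^2 - 16.974*x - 5.781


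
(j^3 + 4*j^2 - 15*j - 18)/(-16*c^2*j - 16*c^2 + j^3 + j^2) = (-j^2 - 3*j + 18)/(16*c^2 - j^2)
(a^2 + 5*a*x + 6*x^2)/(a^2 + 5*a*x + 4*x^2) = (a^2 + 5*a*x + 6*x^2)/(a^2 + 5*a*x + 4*x^2)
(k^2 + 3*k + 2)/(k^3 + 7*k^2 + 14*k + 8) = 1/(k + 4)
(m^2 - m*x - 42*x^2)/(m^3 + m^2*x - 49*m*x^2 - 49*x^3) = (m + 6*x)/(m^2 + 8*m*x + 7*x^2)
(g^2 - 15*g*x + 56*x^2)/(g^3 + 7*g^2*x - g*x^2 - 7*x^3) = (g^2 - 15*g*x + 56*x^2)/(g^3 + 7*g^2*x - g*x^2 - 7*x^3)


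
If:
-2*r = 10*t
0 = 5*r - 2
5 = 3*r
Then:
No Solution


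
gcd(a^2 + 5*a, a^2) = a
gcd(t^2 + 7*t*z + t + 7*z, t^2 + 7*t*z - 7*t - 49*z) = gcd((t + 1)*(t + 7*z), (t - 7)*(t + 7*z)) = t + 7*z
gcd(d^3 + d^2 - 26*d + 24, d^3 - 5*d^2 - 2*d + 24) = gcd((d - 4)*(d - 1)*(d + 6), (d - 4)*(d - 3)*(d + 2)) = d - 4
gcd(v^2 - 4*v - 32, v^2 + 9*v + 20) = v + 4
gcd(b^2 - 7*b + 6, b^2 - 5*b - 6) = b - 6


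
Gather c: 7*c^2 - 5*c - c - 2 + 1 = 7*c^2 - 6*c - 1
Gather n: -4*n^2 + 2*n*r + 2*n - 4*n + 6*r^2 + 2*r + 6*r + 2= -4*n^2 + n*(2*r - 2) + 6*r^2 + 8*r + 2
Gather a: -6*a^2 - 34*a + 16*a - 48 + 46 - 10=-6*a^2 - 18*a - 12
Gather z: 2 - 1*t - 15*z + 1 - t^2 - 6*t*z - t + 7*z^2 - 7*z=-t^2 - 2*t + 7*z^2 + z*(-6*t - 22) + 3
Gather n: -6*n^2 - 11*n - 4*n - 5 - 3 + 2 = -6*n^2 - 15*n - 6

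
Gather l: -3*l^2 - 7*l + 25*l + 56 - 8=-3*l^2 + 18*l + 48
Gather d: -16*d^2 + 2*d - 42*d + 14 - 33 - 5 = -16*d^2 - 40*d - 24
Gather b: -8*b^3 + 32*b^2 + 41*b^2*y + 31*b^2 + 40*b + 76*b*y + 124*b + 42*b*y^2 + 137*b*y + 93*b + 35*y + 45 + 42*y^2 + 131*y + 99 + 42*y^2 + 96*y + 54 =-8*b^3 + b^2*(41*y + 63) + b*(42*y^2 + 213*y + 257) + 84*y^2 + 262*y + 198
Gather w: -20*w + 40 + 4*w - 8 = 32 - 16*w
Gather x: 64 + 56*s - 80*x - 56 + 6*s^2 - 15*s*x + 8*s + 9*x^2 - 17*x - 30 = 6*s^2 + 64*s + 9*x^2 + x*(-15*s - 97) - 22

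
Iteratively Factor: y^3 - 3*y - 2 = (y - 2)*(y^2 + 2*y + 1) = (y - 2)*(y + 1)*(y + 1)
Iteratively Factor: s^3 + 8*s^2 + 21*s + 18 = (s + 2)*(s^2 + 6*s + 9) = (s + 2)*(s + 3)*(s + 3)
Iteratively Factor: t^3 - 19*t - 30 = (t + 3)*(t^2 - 3*t - 10) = (t - 5)*(t + 3)*(t + 2)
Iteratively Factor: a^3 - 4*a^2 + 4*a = (a - 2)*(a^2 - 2*a) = (a - 2)^2*(a)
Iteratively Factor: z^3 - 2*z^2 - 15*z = (z + 3)*(z^2 - 5*z) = (z - 5)*(z + 3)*(z)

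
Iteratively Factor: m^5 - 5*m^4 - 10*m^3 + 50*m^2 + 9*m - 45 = (m - 1)*(m^4 - 4*m^3 - 14*m^2 + 36*m + 45) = (m - 1)*(m + 3)*(m^3 - 7*m^2 + 7*m + 15) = (m - 5)*(m - 1)*(m + 3)*(m^2 - 2*m - 3) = (m - 5)*(m - 3)*(m - 1)*(m + 3)*(m + 1)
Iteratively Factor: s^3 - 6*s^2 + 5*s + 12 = (s - 3)*(s^2 - 3*s - 4) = (s - 3)*(s + 1)*(s - 4)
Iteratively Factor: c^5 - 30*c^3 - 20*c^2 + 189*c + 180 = (c - 3)*(c^4 + 3*c^3 - 21*c^2 - 83*c - 60) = (c - 3)*(c + 4)*(c^3 - c^2 - 17*c - 15) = (c - 3)*(c + 1)*(c + 4)*(c^2 - 2*c - 15) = (c - 3)*(c + 1)*(c + 3)*(c + 4)*(c - 5)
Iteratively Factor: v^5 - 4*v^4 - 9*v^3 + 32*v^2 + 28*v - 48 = (v - 1)*(v^4 - 3*v^3 - 12*v^2 + 20*v + 48) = (v - 3)*(v - 1)*(v^3 - 12*v - 16) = (v - 4)*(v - 3)*(v - 1)*(v^2 + 4*v + 4) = (v - 4)*(v - 3)*(v - 1)*(v + 2)*(v + 2)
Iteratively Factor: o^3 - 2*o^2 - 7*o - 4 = (o - 4)*(o^2 + 2*o + 1) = (o - 4)*(o + 1)*(o + 1)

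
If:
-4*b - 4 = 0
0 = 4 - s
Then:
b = -1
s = 4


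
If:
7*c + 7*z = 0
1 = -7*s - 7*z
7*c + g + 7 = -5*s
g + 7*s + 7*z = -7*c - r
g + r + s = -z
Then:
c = 6/49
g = -380/49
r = 387/49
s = -1/49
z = -6/49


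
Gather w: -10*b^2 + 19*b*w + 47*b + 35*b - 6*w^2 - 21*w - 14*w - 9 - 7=-10*b^2 + 82*b - 6*w^2 + w*(19*b - 35) - 16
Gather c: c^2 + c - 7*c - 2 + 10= c^2 - 6*c + 8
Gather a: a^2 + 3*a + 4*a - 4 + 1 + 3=a^2 + 7*a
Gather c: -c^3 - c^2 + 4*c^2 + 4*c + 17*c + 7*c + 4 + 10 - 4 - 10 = -c^3 + 3*c^2 + 28*c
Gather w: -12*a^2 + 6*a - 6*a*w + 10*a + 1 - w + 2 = -12*a^2 + 16*a + w*(-6*a - 1) + 3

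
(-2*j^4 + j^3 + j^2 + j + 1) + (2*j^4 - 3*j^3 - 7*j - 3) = -2*j^3 + j^2 - 6*j - 2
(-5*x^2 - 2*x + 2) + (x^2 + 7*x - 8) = -4*x^2 + 5*x - 6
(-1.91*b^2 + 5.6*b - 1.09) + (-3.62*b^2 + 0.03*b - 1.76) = -5.53*b^2 + 5.63*b - 2.85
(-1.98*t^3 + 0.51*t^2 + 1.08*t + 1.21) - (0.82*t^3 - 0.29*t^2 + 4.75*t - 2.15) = -2.8*t^3 + 0.8*t^2 - 3.67*t + 3.36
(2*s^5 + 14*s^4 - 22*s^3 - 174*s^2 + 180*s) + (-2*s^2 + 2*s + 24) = 2*s^5 + 14*s^4 - 22*s^3 - 176*s^2 + 182*s + 24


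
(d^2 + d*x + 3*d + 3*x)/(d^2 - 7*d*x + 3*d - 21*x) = (-d - x)/(-d + 7*x)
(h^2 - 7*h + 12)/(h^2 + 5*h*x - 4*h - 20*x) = (h - 3)/(h + 5*x)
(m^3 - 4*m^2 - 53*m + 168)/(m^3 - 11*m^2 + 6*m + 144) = (m^2 + 4*m - 21)/(m^2 - 3*m - 18)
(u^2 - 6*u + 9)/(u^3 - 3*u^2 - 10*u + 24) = (u^2 - 6*u + 9)/(u^3 - 3*u^2 - 10*u + 24)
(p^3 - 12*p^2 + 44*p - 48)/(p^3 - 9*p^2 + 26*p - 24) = (p - 6)/(p - 3)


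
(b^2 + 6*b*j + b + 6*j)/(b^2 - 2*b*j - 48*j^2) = (b + 1)/(b - 8*j)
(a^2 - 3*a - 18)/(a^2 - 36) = (a + 3)/(a + 6)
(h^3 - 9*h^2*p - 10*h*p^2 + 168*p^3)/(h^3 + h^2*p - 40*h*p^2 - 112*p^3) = (h - 6*p)/(h + 4*p)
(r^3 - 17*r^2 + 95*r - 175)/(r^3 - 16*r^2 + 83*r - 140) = (r - 5)/(r - 4)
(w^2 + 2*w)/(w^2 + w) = (w + 2)/(w + 1)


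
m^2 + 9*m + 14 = (m + 2)*(m + 7)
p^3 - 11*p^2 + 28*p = p*(p - 7)*(p - 4)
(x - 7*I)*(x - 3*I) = x^2 - 10*I*x - 21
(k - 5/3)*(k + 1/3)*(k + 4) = k^3 + 8*k^2/3 - 53*k/9 - 20/9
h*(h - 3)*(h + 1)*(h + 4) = h^4 + 2*h^3 - 11*h^2 - 12*h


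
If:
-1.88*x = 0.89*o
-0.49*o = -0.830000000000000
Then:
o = 1.69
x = -0.80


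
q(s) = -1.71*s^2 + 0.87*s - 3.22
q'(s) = 0.87 - 3.42*s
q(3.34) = -19.39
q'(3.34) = -10.55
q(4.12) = -28.66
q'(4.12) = -13.22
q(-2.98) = -21.00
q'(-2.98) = 11.06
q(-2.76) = -18.65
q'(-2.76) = 10.31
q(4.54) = -34.52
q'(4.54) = -14.66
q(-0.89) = -5.35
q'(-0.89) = 3.91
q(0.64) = -3.36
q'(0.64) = -1.32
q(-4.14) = -36.13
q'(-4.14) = 15.03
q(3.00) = -16.00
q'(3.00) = -9.39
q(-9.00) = -149.56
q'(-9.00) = 31.65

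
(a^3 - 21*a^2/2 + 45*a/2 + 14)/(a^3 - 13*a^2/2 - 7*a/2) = (a - 4)/a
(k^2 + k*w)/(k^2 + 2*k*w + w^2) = k/(k + w)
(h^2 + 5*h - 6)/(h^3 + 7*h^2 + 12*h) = (h^2 + 5*h - 6)/(h*(h^2 + 7*h + 12))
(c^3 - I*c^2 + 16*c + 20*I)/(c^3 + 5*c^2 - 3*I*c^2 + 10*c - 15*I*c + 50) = (c + 2*I)/(c + 5)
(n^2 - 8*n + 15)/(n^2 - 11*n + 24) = (n - 5)/(n - 8)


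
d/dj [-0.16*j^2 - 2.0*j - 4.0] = -0.32*j - 2.0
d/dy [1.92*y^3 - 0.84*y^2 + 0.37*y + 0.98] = 5.76*y^2 - 1.68*y + 0.37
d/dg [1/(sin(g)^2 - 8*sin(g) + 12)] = 2*(4 - sin(g))*cos(g)/(sin(g)^2 - 8*sin(g) + 12)^2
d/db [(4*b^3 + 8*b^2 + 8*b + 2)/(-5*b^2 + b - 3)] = 2*(-10*b^4 + 4*b^3 + 6*b^2 - 14*b - 13)/(25*b^4 - 10*b^3 + 31*b^2 - 6*b + 9)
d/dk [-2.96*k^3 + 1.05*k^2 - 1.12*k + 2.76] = -8.88*k^2 + 2.1*k - 1.12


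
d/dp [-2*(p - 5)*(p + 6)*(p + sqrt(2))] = -6*p^2 - 4*sqrt(2)*p - 4*p - 2*sqrt(2) + 60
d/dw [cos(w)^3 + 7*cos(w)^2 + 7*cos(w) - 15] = (3*sin(w)^2 - 14*cos(w) - 10)*sin(w)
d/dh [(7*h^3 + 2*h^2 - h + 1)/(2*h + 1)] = (28*h^3 + 25*h^2 + 4*h - 3)/(4*h^2 + 4*h + 1)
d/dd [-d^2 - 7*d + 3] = -2*d - 7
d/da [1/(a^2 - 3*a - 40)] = (3 - 2*a)/(-a^2 + 3*a + 40)^2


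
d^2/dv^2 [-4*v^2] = -8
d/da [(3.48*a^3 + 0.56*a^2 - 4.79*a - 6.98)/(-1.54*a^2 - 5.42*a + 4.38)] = (-5.3592*a^4 - 37.7232*a^3 + 35.3154*a^2 - 16.5928*a - 58.8118)/(2.3716*a^4 + 16.6936*a^3 + 15.886*a^2 - 47.4792*a + 19.1844)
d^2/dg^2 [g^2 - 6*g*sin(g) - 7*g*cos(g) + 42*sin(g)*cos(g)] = 6*g*sin(g) + 7*g*cos(g) + 14*sin(g) - 84*sin(2*g) - 12*cos(g) + 2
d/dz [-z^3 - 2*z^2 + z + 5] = -3*z^2 - 4*z + 1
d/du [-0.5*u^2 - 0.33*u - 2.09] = -1.0*u - 0.33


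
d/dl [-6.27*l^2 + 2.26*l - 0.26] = 2.26 - 12.54*l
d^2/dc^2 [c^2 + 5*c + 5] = 2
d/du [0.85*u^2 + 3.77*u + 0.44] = 1.7*u + 3.77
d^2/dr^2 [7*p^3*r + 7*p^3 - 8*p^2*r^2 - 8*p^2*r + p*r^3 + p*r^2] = 2*p*(-8*p + 3*r + 1)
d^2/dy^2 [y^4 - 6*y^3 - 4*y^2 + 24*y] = 12*y^2 - 36*y - 8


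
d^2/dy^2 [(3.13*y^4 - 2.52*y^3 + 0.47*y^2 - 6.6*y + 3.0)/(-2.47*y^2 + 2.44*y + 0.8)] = (-38.191634*y^6 + 113.183304*y^5 - 74.699328*y^4 + 17.075712*y^3 - 109.91268*y^2 + 196.4088*y - 73.9456)/(15.069223*y^6 - 44.658588*y^5 + 29.474016*y^4 + 14.401856*y^3 - 9.54624*y^2 - 4.6848*y - 0.512)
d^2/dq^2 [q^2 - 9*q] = 2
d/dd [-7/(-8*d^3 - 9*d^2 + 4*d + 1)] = 14*(-12*d^2 - 9*d + 2)/(8*d^3 + 9*d^2 - 4*d - 1)^2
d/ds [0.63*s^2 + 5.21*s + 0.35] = 1.26*s + 5.21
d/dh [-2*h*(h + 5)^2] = 2*(-3*h - 5)*(h + 5)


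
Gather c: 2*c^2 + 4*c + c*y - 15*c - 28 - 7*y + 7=2*c^2 + c*(y - 11) - 7*y - 21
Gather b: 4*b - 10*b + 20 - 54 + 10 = -6*b - 24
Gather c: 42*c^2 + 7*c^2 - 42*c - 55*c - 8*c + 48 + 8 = 49*c^2 - 105*c + 56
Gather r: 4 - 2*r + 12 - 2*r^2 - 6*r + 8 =-2*r^2 - 8*r + 24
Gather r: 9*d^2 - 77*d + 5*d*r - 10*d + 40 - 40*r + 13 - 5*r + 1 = 9*d^2 - 87*d + r*(5*d - 45) + 54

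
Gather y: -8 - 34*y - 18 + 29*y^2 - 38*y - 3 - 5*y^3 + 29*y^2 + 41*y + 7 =-5*y^3 + 58*y^2 - 31*y - 22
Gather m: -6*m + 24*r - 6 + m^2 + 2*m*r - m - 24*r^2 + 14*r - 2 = m^2 + m*(2*r - 7) - 24*r^2 + 38*r - 8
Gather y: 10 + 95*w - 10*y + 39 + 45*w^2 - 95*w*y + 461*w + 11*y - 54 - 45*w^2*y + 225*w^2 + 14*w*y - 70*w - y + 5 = 270*w^2 + 486*w + y*(-45*w^2 - 81*w)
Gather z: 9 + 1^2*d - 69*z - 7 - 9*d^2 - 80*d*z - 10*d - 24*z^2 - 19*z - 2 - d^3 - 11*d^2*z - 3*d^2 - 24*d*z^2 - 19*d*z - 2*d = -d^3 - 12*d^2 - 11*d + z^2*(-24*d - 24) + z*(-11*d^2 - 99*d - 88)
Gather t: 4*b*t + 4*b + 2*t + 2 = 4*b + t*(4*b + 2) + 2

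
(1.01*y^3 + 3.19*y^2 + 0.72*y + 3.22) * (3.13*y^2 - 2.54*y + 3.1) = 3.1613*y^5 + 7.4193*y^4 - 2.718*y^3 + 18.1388*y^2 - 5.9468*y + 9.982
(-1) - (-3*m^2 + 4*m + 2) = 3*m^2 - 4*m - 3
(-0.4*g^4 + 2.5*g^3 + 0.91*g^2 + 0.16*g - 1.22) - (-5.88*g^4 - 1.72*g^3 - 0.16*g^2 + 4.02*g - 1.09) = 5.48*g^4 + 4.22*g^3 + 1.07*g^2 - 3.86*g - 0.13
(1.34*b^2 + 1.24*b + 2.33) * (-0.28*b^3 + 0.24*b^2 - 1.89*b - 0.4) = -0.3752*b^5 - 0.0256*b^4 - 2.8874*b^3 - 2.3204*b^2 - 4.8997*b - 0.932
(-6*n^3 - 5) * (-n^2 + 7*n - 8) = 6*n^5 - 42*n^4 + 48*n^3 + 5*n^2 - 35*n + 40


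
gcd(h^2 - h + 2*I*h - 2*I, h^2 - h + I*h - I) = h - 1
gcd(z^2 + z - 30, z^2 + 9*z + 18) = z + 6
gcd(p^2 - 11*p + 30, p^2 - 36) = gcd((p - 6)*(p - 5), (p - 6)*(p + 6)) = p - 6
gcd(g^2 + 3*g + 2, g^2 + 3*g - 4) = 1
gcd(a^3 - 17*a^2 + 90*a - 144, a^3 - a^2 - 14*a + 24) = a - 3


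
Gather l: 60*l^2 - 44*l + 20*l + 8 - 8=60*l^2 - 24*l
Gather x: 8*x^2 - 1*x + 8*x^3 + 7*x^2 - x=8*x^3 + 15*x^2 - 2*x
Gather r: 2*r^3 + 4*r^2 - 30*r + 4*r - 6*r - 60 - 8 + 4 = 2*r^3 + 4*r^2 - 32*r - 64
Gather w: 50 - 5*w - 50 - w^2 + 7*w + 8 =-w^2 + 2*w + 8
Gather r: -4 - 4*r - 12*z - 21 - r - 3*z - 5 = -5*r - 15*z - 30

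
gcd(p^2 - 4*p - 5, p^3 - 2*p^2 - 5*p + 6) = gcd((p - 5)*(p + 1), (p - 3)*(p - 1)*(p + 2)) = 1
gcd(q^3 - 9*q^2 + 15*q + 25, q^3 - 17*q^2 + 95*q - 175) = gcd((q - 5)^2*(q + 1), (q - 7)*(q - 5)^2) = q^2 - 10*q + 25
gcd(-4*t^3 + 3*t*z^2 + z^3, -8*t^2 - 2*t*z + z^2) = 2*t + z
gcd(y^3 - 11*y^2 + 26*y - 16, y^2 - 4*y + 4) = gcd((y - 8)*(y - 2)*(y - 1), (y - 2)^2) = y - 2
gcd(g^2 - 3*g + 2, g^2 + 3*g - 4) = g - 1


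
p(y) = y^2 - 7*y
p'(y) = 2*y - 7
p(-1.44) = 12.15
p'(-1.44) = -9.88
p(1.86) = -9.56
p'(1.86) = -3.28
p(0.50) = -3.25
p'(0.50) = -6.00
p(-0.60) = 4.56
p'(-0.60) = -8.20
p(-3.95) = 43.25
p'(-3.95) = -14.90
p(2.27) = -10.74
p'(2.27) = -2.46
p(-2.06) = 18.66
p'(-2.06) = -11.12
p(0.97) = -5.85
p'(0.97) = -5.06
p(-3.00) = 30.00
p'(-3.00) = -13.00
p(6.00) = -6.00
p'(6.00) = 5.00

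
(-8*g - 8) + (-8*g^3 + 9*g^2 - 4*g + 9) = -8*g^3 + 9*g^2 - 12*g + 1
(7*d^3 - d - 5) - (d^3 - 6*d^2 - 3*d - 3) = 6*d^3 + 6*d^2 + 2*d - 2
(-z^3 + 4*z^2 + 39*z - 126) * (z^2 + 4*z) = -z^5 + 55*z^3 + 30*z^2 - 504*z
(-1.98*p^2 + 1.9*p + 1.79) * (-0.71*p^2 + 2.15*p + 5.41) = 1.4058*p^4 - 5.606*p^3 - 7.8977*p^2 + 14.1275*p + 9.6839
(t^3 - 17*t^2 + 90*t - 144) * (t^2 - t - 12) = t^5 - 18*t^4 + 95*t^3 - 30*t^2 - 936*t + 1728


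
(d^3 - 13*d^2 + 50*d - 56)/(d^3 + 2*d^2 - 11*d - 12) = (d^3 - 13*d^2 + 50*d - 56)/(d^3 + 2*d^2 - 11*d - 12)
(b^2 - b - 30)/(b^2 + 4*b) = (b^2 - b - 30)/(b*(b + 4))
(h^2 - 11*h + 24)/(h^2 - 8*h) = (h - 3)/h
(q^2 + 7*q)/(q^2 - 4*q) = (q + 7)/(q - 4)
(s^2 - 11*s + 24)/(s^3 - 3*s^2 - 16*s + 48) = (s - 8)/(s^2 - 16)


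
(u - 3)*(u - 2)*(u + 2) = u^3 - 3*u^2 - 4*u + 12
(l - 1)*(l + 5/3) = l^2 + 2*l/3 - 5/3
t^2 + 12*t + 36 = (t + 6)^2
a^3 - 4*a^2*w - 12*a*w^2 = a*(a - 6*w)*(a + 2*w)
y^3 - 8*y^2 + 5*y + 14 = (y - 7)*(y - 2)*(y + 1)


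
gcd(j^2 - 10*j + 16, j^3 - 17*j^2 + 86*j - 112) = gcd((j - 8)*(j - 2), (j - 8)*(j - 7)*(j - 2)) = j^2 - 10*j + 16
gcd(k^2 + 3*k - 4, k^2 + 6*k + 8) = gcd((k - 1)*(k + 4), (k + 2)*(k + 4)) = k + 4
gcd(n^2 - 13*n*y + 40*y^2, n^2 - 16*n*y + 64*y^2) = -n + 8*y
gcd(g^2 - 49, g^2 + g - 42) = g + 7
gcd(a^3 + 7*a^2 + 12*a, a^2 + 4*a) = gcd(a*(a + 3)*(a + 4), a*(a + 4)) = a^2 + 4*a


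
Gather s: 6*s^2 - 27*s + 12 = 6*s^2 - 27*s + 12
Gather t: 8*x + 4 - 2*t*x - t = t*(-2*x - 1) + 8*x + 4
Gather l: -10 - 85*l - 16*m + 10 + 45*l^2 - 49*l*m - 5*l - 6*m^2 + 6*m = 45*l^2 + l*(-49*m - 90) - 6*m^2 - 10*m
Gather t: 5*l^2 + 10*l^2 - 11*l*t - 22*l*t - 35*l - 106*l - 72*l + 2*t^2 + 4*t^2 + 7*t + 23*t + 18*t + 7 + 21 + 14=15*l^2 - 213*l + 6*t^2 + t*(48 - 33*l) + 42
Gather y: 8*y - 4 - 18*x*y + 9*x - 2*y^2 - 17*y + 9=9*x - 2*y^2 + y*(-18*x - 9) + 5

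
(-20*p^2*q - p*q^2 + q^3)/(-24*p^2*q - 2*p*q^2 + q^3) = (5*p - q)/(6*p - q)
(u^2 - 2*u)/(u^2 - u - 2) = u/(u + 1)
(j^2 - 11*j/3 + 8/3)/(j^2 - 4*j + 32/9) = 3*(j - 1)/(3*j - 4)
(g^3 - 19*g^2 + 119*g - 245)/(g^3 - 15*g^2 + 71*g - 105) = (g - 7)/(g - 3)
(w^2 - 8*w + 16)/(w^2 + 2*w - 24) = (w - 4)/(w + 6)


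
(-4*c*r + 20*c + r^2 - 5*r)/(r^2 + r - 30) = (-4*c + r)/(r + 6)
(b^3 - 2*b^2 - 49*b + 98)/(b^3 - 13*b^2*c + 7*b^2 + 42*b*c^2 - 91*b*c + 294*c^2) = (b^2 - 9*b + 14)/(b^2 - 13*b*c + 42*c^2)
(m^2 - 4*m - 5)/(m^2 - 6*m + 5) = (m + 1)/(m - 1)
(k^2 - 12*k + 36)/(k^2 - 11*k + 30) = (k - 6)/(k - 5)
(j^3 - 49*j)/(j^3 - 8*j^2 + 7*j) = (j + 7)/(j - 1)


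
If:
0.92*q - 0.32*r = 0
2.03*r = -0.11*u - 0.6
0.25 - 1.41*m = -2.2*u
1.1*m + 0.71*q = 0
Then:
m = 0.07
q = -0.10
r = -0.29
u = -0.07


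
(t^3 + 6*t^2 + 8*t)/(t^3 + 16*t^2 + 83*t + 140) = t*(t + 2)/(t^2 + 12*t + 35)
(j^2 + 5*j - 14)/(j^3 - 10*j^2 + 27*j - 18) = (j^2 + 5*j - 14)/(j^3 - 10*j^2 + 27*j - 18)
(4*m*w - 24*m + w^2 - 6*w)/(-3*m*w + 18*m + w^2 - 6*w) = (4*m + w)/(-3*m + w)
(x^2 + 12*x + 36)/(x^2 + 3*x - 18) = (x + 6)/(x - 3)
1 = 1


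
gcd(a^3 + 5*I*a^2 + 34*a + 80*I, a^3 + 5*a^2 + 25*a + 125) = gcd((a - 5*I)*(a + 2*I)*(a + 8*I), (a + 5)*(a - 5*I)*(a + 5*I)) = a - 5*I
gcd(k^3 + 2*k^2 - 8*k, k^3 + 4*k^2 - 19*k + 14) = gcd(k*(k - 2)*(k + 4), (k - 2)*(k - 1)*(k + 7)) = k - 2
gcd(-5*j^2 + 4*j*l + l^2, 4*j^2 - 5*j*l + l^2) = j - l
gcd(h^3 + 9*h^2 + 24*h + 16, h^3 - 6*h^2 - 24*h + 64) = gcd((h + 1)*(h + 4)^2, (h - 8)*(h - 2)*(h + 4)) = h + 4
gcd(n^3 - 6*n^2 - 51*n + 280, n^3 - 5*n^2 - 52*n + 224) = n^2 - n - 56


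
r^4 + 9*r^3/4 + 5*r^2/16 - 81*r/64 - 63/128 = (r - 3/4)*(r + 1/2)*(r + 3/4)*(r + 7/4)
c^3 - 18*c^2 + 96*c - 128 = (c - 8)^2*(c - 2)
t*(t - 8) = t^2 - 8*t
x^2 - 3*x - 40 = (x - 8)*(x + 5)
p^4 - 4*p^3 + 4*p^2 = p^2*(p - 2)^2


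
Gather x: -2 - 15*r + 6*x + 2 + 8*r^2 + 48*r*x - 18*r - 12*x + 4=8*r^2 - 33*r + x*(48*r - 6) + 4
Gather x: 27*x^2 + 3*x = 27*x^2 + 3*x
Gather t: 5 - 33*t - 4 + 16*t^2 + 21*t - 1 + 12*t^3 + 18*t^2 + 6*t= 12*t^3 + 34*t^2 - 6*t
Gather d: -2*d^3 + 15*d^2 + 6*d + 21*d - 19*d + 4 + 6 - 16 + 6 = -2*d^3 + 15*d^2 + 8*d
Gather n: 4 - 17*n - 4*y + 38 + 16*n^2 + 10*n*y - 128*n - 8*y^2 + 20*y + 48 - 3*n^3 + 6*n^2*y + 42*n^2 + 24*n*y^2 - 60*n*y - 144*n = -3*n^3 + n^2*(6*y + 58) + n*(24*y^2 - 50*y - 289) - 8*y^2 + 16*y + 90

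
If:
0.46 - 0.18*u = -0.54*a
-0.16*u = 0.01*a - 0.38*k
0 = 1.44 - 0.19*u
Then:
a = 1.67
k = 3.24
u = 7.58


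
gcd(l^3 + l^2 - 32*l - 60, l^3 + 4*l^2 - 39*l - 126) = l - 6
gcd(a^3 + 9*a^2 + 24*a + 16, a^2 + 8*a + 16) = a^2 + 8*a + 16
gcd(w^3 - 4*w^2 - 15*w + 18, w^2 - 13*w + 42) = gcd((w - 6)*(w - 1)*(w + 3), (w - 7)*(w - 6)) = w - 6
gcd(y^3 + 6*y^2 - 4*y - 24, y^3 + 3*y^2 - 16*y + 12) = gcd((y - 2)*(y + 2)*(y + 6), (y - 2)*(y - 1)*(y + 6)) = y^2 + 4*y - 12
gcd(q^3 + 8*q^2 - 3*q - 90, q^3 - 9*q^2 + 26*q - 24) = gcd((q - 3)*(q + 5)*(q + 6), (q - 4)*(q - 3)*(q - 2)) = q - 3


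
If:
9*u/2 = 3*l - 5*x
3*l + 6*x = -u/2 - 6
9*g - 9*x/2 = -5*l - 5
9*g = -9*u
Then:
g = -96/107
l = -26/107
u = 96/107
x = -102/107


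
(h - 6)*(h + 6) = h^2 - 36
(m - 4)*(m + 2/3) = m^2 - 10*m/3 - 8/3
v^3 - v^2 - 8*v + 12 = (v - 2)^2*(v + 3)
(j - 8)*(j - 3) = j^2 - 11*j + 24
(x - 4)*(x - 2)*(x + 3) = x^3 - 3*x^2 - 10*x + 24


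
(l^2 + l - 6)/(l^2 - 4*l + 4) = (l + 3)/(l - 2)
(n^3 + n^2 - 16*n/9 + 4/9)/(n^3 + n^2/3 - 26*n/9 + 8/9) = (3*n - 2)/(3*n - 4)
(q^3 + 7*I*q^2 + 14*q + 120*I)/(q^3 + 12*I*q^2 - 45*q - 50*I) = (q^2 + 2*I*q + 24)/(q^2 + 7*I*q - 10)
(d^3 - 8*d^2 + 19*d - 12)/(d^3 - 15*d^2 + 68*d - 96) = (d - 1)/(d - 8)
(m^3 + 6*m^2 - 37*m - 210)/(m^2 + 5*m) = m + 1 - 42/m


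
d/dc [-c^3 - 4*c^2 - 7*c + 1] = -3*c^2 - 8*c - 7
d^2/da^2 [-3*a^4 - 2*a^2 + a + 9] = -36*a^2 - 4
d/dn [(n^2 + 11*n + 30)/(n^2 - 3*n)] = 2*(-7*n^2 - 30*n + 45)/(n^2*(n^2 - 6*n + 9))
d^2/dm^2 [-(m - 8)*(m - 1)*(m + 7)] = 4 - 6*m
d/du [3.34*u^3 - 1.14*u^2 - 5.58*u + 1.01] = 10.02*u^2 - 2.28*u - 5.58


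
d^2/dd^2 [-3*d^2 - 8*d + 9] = -6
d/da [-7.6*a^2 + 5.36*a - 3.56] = 5.36 - 15.2*a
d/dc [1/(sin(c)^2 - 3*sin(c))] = (3 - 2*sin(c))*cos(c)/((sin(c) - 3)^2*sin(c)^2)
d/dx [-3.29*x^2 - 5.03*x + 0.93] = -6.58*x - 5.03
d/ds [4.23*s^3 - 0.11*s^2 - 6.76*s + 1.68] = 12.69*s^2 - 0.22*s - 6.76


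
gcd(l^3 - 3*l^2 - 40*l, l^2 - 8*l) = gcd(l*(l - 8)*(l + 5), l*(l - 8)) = l^2 - 8*l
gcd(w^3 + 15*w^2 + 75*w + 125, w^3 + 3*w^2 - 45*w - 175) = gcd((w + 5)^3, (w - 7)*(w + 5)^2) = w^2 + 10*w + 25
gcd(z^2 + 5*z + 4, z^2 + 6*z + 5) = z + 1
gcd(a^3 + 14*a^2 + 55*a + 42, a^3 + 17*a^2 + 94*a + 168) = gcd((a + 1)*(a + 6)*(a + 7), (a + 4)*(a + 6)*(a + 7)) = a^2 + 13*a + 42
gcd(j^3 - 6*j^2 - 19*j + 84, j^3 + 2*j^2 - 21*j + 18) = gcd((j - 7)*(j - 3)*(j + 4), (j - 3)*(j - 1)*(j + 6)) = j - 3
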